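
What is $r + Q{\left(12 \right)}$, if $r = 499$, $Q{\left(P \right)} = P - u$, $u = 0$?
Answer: $511$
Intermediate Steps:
$Q{\left(P \right)} = P$ ($Q{\left(P \right)} = P - 0 = P + 0 = P$)
$r + Q{\left(12 \right)} = 499 + 12 = 511$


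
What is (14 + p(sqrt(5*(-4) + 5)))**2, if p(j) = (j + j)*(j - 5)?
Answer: -1244 + 320*I*sqrt(15) ≈ -1244.0 + 1239.4*I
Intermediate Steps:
p(j) = 2*j*(-5 + j) (p(j) = (2*j)*(-5 + j) = 2*j*(-5 + j))
(14 + p(sqrt(5*(-4) + 5)))**2 = (14 + 2*sqrt(5*(-4) + 5)*(-5 + sqrt(5*(-4) + 5)))**2 = (14 + 2*sqrt(-20 + 5)*(-5 + sqrt(-20 + 5)))**2 = (14 + 2*sqrt(-15)*(-5 + sqrt(-15)))**2 = (14 + 2*(I*sqrt(15))*(-5 + I*sqrt(15)))**2 = (14 + 2*I*sqrt(15)*(-5 + I*sqrt(15)))**2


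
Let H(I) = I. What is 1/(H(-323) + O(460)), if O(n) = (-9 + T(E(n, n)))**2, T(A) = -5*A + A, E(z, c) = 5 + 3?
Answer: 1/1358 ≈ 0.00073638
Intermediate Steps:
E(z, c) = 8
T(A) = -4*A
O(n) = 1681 (O(n) = (-9 - 4*8)**2 = (-9 - 32)**2 = (-41)**2 = 1681)
1/(H(-323) + O(460)) = 1/(-323 + 1681) = 1/1358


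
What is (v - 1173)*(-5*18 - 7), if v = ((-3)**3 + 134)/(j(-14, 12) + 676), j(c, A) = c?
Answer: 75312643/662 ≈ 1.1377e+5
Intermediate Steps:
v = 107/662 (v = ((-3)**3 + 134)/(-14 + 676) = (-27 + 134)/662 = 107*(1/662) = 107/662 ≈ 0.16163)
(v - 1173)*(-5*18 - 7) = (107/662 - 1173)*(-5*18 - 7) = -776419*(-90 - 7)/662 = -776419/662*(-97) = 75312643/662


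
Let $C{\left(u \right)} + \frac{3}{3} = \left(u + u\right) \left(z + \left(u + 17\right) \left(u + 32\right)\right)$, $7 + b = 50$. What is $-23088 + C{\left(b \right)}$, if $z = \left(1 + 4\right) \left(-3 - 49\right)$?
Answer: $341551$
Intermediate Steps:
$b = 43$ ($b = -7 + 50 = 43$)
$z = -260$ ($z = 5 \left(-52\right) = -260$)
$C{\left(u \right)} = -1 + 2 u \left(-260 + \left(17 + u\right) \left(32 + u\right)\right)$ ($C{\left(u \right)} = -1 + \left(u + u\right) \left(-260 + \left(u + 17\right) \left(u + 32\right)\right) = -1 + 2 u \left(-260 + \left(17 + u\right) \left(32 + u\right)\right)$)
$-23088 + C{\left(b \right)} = -23088 + \left(-1 + 2 \cdot 43^{3} + 98 \cdot 43^{2} + 568 \cdot 43\right) = -23088 + \left(-1 + 2 \cdot 79507 + 98 \cdot 1849 + 24424\right) = -23088 + \left(-1 + 159014 + 181202 + 24424\right) = -23088 + 364639 = 341551$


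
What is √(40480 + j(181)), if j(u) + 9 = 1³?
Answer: 2*√10118 ≈ 201.18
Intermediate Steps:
j(u) = -8 (j(u) = -9 + 1³ = -9 + 1 = -8)
√(40480 + j(181)) = √(40480 - 8) = √40472 = 2*√10118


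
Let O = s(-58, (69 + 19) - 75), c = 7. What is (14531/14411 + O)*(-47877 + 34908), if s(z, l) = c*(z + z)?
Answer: 151571309769/14411 ≈ 1.0518e+7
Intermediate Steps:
s(z, l) = 14*z (s(z, l) = 7*(z + z) = 7*(2*z) = 14*z)
O = -812 (O = 14*(-58) = -812)
(14531/14411 + O)*(-47877 + 34908) = (14531/14411 - 812)*(-47877 + 34908) = (14531*(1/14411) - 812)*(-12969) = (14531/14411 - 812)*(-12969) = -11687201/14411*(-12969) = 151571309769/14411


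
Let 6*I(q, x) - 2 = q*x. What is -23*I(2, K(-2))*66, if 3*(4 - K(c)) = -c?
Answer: -6578/3 ≈ -2192.7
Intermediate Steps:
K(c) = 4 + c/3 (K(c) = 4 - (-1)*c/3 = 4 + c/3)
I(q, x) = 1/3 + q*x/6 (I(q, x) = 1/3 + (q*x)/6 = 1/3 + q*x/6)
-23*I(2, K(-2))*66 = -23*(1/3 + (1/6)*2*(4 + (1/3)*(-2)))*66 = -23*(1/3 + (1/6)*2*(4 - 2/3))*66 = -23*(1/3 + (1/6)*2*(10/3))*66 = -23*(1/3 + 10/9)*66 = -23*13/9*66 = -299/9*66 = -6578/3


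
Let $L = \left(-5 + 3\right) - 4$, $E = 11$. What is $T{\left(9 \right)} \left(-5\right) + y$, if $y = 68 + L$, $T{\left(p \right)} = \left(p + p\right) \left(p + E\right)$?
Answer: $-1738$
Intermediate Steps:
$L = -6$ ($L = -2 - 4 = -6$)
$T{\left(p \right)} = 2 p \left(11 + p\right)$ ($T{\left(p \right)} = \left(p + p\right) \left(p + 11\right) = 2 p \left(11 + p\right)$)
$y = 62$ ($y = 68 - 6 = 62$)
$T{\left(9 \right)} \left(-5\right) + y = 2 \cdot 9 \left(11 + 9\right) \left(-5\right) + 62 = 2 \cdot 9 \cdot 20 \left(-5\right) + 62 = 360 \left(-5\right) + 62 = -1800 + 62 = -1738$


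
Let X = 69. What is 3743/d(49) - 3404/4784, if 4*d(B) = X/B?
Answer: 38146103/3588 ≈ 10632.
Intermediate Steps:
d(B) = 69/(4*B) (d(B) = (69/B)/4 = 69/(4*B))
3743/d(49) - 3404/4784 = 3743/(((69/4)/49)) - 3404/4784 = 3743/(((69/4)*(1/49))) - 3404*1/4784 = 3743/(69/196) - 37/52 = 3743*(196/69) - 37/52 = 733628/69 - 37/52 = 38146103/3588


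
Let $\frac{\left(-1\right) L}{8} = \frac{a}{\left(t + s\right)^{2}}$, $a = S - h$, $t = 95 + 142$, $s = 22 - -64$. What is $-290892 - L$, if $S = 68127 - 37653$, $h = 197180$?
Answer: $- \frac{1597358164}{5491} \approx -2.9091 \cdot 10^{5}$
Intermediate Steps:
$S = 30474$
$s = 86$ ($s = 22 + 64 = 86$)
$t = 237$
$a = -166706$ ($a = 30474 - 197180 = -166706$)
$L = \frac{70192}{5491}$ ($L = - 8 \left(- \frac{166706}{\left(237 + 86\right)^{2}}\right) = - 8 \left(- \frac{166706}{323^{2}}\right) = - 8 \left(- \frac{166706}{104329}\right) = - 8 \left(\left(-166706\right) \frac{1}{104329}\right) = \left(-8\right) \left(- \frac{8774}{5491}\right) = \frac{70192}{5491} \approx 12.783$)
$-290892 - L = -290892 - \frac{70192}{5491} = - \frac{1597358164}{5491}$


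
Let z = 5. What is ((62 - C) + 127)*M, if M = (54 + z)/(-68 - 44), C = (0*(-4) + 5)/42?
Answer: -468047/4704 ≈ -99.500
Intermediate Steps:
C = 5/42 (C = (0 + 5)*(1/42) = 5*(1/42) = 5/42 ≈ 0.11905)
M = -59/112 (M = (54 + 5)/(-68 - 44) = 59/(-112) = 59*(-1/112) = -59/112 ≈ -0.52679)
((62 - C) + 127)*M = ((62 - 1*5/42) + 127)*(-59/112) = ((62 - 5/42) + 127)*(-59/112) = (2599/42 + 127)*(-59/112) = (7933/42)*(-59/112) = -468047/4704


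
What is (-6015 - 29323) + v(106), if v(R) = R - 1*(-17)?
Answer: -35215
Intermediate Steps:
v(R) = 17 + R (v(R) = R + 17 = 17 + R)
(-6015 - 29323) + v(106) = (-6015 - 29323) + (17 + 106) = -35338 + 123 = -35215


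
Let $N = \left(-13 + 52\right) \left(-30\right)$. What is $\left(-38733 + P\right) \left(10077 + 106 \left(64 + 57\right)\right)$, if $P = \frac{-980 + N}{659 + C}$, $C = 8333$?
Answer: $- \frac{3988434758629}{4496} \approx -8.8711 \cdot 10^{8}$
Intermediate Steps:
$N = -1170$ ($N = 39 \left(-30\right) = -1170$)
$P = - \frac{1075}{4496}$ ($P = \frac{-980 - 1170}{659 + 8333} = - \frac{2150}{8992} = \left(-2150\right) \frac{1}{8992} = - \frac{1075}{4496} \approx -0.2391$)
$\left(-38733 + P\right) \left(10077 + 106 \left(64 + 57\right)\right) = \left(-38733 - \frac{1075}{4496}\right) \left(10077 + 106 \left(64 + 57\right)\right) = - \frac{174144643 \left(10077 + 106 \cdot 121\right)}{4496} = - \frac{174144643 \left(10077 + 12826\right)}{4496} = \left(- \frac{174144643}{4496}\right) 22903 = - \frac{3988434758629}{4496}$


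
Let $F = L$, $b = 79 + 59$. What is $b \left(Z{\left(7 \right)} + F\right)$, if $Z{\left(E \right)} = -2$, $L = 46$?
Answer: $6072$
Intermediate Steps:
$b = 138$
$F = 46$
$b \left(Z{\left(7 \right)} + F\right) = 138 \left(-2 + 46\right) = 138 \cdot 44 = 6072$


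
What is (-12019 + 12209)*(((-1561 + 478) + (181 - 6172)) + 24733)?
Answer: 3355210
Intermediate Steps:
(-12019 + 12209)*(((-1561 + 478) + (181 - 6172)) + 24733) = 190*((-1083 - 5991) + 24733) = 190*(-7074 + 24733) = 190*17659 = 3355210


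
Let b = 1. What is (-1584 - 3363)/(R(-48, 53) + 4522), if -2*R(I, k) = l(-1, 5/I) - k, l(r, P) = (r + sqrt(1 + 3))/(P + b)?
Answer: -425442/391123 ≈ -1.0877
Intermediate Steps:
l(r, P) = (2 + r)/(1 + P) (l(r, P) = (r + sqrt(1 + 3))/(P + 1) = (r + sqrt(4))/(1 + P) = (r + 2)/(1 + P) = (2 + r)/(1 + P))
R(I, k) = k/2 - 1/(2*(1 + 5/I)) (R(I, k) = -((2 - 1)/(1 + 5/I) - k)/2 = -(1/(1 + 5/I) - k)/2 = k/2 - 1/(2*(1 + 5/I)))
(-1584 - 3363)/(R(-48, 53) + 4522) = (-1584 - 3363)/((-1*(-48) + 53*(5 - 48))/(2*(5 - 48)) + 4522) = -4947/((1/2)*(48 + 53*(-43))/(-43) + 4522) = -4947/((1/2)*(-1/43)*(48 - 2279) + 4522) = -4947/((1/2)*(-1/43)*(-2231) + 4522) = -4947/(2231/86 + 4522) = -4947/391123/86 = -4947*86/391123 = -425442/391123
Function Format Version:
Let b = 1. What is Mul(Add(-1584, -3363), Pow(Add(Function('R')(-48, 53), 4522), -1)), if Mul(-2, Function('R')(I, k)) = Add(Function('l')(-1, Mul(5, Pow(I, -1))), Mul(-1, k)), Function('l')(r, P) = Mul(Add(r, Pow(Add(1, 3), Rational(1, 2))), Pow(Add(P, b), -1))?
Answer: Rational(-425442, 391123) ≈ -1.0877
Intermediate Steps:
Function('l')(r, P) = Mul(Pow(Add(1, P), -1), Add(2, r)) (Function('l')(r, P) = Mul(Add(r, Pow(Add(1, 3), Rational(1, 2))), Pow(Add(P, 1), -1)) = Mul(Add(r, Pow(4, Rational(1, 2))), Pow(Add(1, P), -1)) = Mul(Add(r, 2), Pow(Add(1, P), -1)) = Mul(Add(2, r), Pow(Add(1, P), -1)) = Mul(Pow(Add(1, P), -1), Add(2, r)))
Function('R')(I, k) = Add(Mul(Rational(1, 2), k), Mul(Rational(-1, 2), Pow(Add(1, Mul(5, Pow(I, -1))), -1))) (Function('R')(I, k) = Mul(Rational(-1, 2), Add(Mul(Pow(Add(1, Mul(5, Pow(I, -1))), -1), Add(2, -1)), Mul(-1, k))) = Mul(Rational(-1, 2), Add(Mul(Pow(Add(1, Mul(5, Pow(I, -1))), -1), 1), Mul(-1, k))) = Mul(Rational(-1, 2), Add(Pow(Add(1, Mul(5, Pow(I, -1))), -1), Mul(-1, k))) = Add(Mul(Rational(1, 2), k), Mul(Rational(-1, 2), Pow(Add(1, Mul(5, Pow(I, -1))), -1))))
Mul(Add(-1584, -3363), Pow(Add(Function('R')(-48, 53), 4522), -1)) = Mul(Add(-1584, -3363), Pow(Add(Mul(Rational(1, 2), Pow(Add(5, -48), -1), Add(Mul(-1, -48), Mul(53, Add(5, -48)))), 4522), -1)) = Mul(-4947, Pow(Add(Mul(Rational(1, 2), Pow(-43, -1), Add(48, Mul(53, -43))), 4522), -1)) = Mul(-4947, Pow(Add(Mul(Rational(1, 2), Rational(-1, 43), Add(48, -2279)), 4522), -1)) = Mul(-4947, Pow(Add(Mul(Rational(1, 2), Rational(-1, 43), -2231), 4522), -1)) = Mul(-4947, Pow(Add(Rational(2231, 86), 4522), -1)) = Mul(-4947, Pow(Rational(391123, 86), -1)) = Mul(-4947, Rational(86, 391123)) = Rational(-425442, 391123)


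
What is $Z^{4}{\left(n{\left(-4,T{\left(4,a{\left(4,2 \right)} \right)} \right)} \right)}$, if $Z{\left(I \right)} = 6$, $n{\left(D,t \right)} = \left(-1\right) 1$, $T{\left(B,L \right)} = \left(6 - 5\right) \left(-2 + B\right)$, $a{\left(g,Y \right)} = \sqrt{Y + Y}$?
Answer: $1296$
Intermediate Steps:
$a{\left(g,Y \right)} = \sqrt{2} \sqrt{Y}$ ($a{\left(g,Y \right)} = \sqrt{2 Y} = \sqrt{2} \sqrt{Y}$)
$T{\left(B,L \right)} = -2 + B$ ($T{\left(B,L \right)} = 1 \left(-2 + B\right) = -2 + B$)
$n{\left(D,t \right)} = -1$
$Z^{4}{\left(n{\left(-4,T{\left(4,a{\left(4,2 \right)} \right)} \right)} \right)} = 6^{4} = 1296$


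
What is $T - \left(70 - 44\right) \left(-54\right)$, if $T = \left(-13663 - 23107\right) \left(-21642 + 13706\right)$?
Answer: $291808124$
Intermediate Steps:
$T = 291806720$ ($T = \left(-36770\right) \left(-7936\right) = 291806720$)
$T - \left(70 - 44\right) \left(-54\right) = 291806720 - \left(70 - 44\right) \left(-54\right) = 291806720 - 26 \left(-54\right) = 291806720 - -1404 = 291806720 + 1404 = 291808124$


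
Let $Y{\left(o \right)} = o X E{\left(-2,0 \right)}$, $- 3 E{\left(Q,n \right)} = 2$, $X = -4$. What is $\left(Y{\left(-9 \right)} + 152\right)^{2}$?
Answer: $16384$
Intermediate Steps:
$E{\left(Q,n \right)} = - \frac{2}{3}$ ($E{\left(Q,n \right)} = \left(- \frac{1}{3}\right) 2 = - \frac{2}{3}$)
$Y{\left(o \right)} = \frac{8 o}{3}$ ($Y{\left(o \right)} = o \left(-4\right) \left(- \frac{2}{3}\right) = - 4 o \left(- \frac{2}{3}\right) = \frac{8 o}{3}$)
$\left(Y{\left(-9 \right)} + 152\right)^{2} = \left(\frac{8}{3} \left(-9\right) + 152\right)^{2} = \left(-24 + 152\right)^{2} = 128^{2} = 16384$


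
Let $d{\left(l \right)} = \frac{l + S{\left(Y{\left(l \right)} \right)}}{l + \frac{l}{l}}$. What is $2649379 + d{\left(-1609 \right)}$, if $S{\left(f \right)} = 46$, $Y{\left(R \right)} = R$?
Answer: $\frac{1420067665}{536} \approx 2.6494 \cdot 10^{6}$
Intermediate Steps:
$d{\left(l \right)} = \frac{46 + l}{1 + l}$ ($d{\left(l \right)} = \frac{l + 46}{l + \frac{l}{l}} = \frac{46 + l}{l + 1} = \frac{46 + l}{1 + l}$)
$2649379 + d{\left(-1609 \right)} = 2649379 + \frac{46 - 1609}{1 - 1609} = 2649379 + \frac{1}{-1608} \left(-1563\right) = 2649379 - - \frac{521}{536} = 2649379 + \frac{521}{536} = \frac{1420067665}{536}$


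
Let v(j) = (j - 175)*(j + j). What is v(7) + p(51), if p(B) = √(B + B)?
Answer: -2352 + √102 ≈ -2341.9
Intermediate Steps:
p(B) = √2*√B (p(B) = √(2*B) = √2*√B)
v(j) = 2*j*(-175 + j) (v(j) = (-175 + j)*(2*j) = 2*j*(-175 + j))
v(7) + p(51) = 2*7*(-175 + 7) + √2*√51 = 2*7*(-168) + √102 = -2352 + √102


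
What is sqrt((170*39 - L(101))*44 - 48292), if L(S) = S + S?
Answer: 6*sqrt(6515) ≈ 484.29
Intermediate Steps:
L(S) = 2*S
sqrt((170*39 - L(101))*44 - 48292) = sqrt((170*39 - 2*101)*44 - 48292) = sqrt((6630 - 1*202)*44 - 48292) = sqrt((6630 - 202)*44 - 48292) = sqrt(6428*44 - 48292) = sqrt(282832 - 48292) = sqrt(234540) = 6*sqrt(6515)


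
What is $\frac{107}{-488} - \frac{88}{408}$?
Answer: $- \frac{10825}{24888} \approx -0.43495$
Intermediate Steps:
$\frac{107}{-488} - \frac{88}{408} = 107 \left(- \frac{1}{488}\right) - \frac{11}{51} = - \frac{107}{488} - \frac{11}{51} = - \frac{10825}{24888}$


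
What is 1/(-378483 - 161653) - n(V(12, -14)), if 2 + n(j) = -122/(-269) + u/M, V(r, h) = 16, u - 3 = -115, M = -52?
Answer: -1147252361/1888855592 ≈ -0.60738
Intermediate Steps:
u = -112 (u = 3 - 115 = -112)
n(j) = 2124/3497 (n(j) = -2 + (-122/(-269) - 112/(-52)) = -2 + (-122*(-1/269) - 112*(-1/52)) = -2 + (122/269 + 28/13) = -2 + 9118/3497 = 2124/3497)
1/(-378483 - 161653) - n(V(12, -14)) = 1/(-378483 - 161653) - 1*2124/3497 = 1/(-540136) - 2124/3497 = -1/540136 - 2124/3497 = -1147252361/1888855592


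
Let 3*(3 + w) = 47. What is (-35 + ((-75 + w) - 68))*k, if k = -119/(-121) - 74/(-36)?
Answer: -1641512/3267 ≈ -502.45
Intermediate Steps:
w = 38/3 (w = -3 + (⅓)*47 = -3 + 47/3 = 38/3 ≈ 12.667)
k = 6619/2178 (k = -119*(-1/121) - 74*(-1/36) = 119/121 + 37/18 = 6619/2178 ≈ 3.0390)
(-35 + ((-75 + w) - 68))*k = (-35 + ((-75 + 38/3) - 68))*(6619/2178) = (-35 + (-187/3 - 68))*(6619/2178) = (-35 - 391/3)*(6619/2178) = -496/3*6619/2178 = -1641512/3267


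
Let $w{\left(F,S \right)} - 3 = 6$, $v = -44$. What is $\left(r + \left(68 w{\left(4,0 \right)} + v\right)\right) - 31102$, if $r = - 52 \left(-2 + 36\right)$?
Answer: $-32302$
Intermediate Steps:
$w{\left(F,S \right)} = 9$ ($w{\left(F,S \right)} = 3 + 6 = 9$)
$r = -1768$ ($r = \left(-52\right) 34 = -1768$)
$\left(r + \left(68 w{\left(4,0 \right)} + v\right)\right) - 31102 = \left(-1768 + \left(68 \cdot 9 - 44\right)\right) - 31102 = \left(-1768 + \left(612 - 44\right)\right) - 31102 = \left(-1768 + 568\right) - 31102 = -1200 - 31102 = -32302$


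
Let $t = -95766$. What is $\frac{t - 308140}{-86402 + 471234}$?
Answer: $- \frac{201953}{192416} \approx -1.0496$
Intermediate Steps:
$\frac{t - 308140}{-86402 + 471234} = \frac{-95766 - 308140}{-86402 + 471234} = - \frac{403906}{384832} = \left(-403906\right) \frac{1}{384832} = - \frac{201953}{192416}$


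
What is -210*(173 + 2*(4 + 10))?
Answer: -42210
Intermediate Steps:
-210*(173 + 2*(4 + 10)) = -210*(173 + 2*14) = -210*(173 + 28) = -210*201 = -42210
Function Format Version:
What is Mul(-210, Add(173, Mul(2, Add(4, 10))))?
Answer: -42210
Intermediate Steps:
Mul(-210, Add(173, Mul(2, Add(4, 10)))) = Mul(-210, Add(173, Mul(2, 14))) = Mul(-210, Add(173, 28)) = Mul(-210, 201) = -42210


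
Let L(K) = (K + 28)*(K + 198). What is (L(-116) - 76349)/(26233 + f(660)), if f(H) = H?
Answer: -83565/26893 ≈ -3.1073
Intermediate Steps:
L(K) = (28 + K)*(198 + K)
(L(-116) - 76349)/(26233 + f(660)) = ((5544 + (-116)² + 226*(-116)) - 76349)/(26233 + 660) = ((5544 + 13456 - 26216) - 76349)/26893 = (-7216 - 76349)*(1/26893) = -83565*1/26893 = -83565/26893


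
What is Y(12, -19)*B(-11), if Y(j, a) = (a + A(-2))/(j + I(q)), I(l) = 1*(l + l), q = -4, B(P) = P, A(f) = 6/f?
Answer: 121/2 ≈ 60.500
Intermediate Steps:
I(l) = 2*l (I(l) = 1*(2*l) = 2*l)
Y(j, a) = (-3 + a)/(-8 + j) (Y(j, a) = (a + 6/(-2))/(j + 2*(-4)) = (a + 6*(-1/2))/(j - 8) = (a - 3)/(-8 + j) = (-3 + a)/(-8 + j))
Y(12, -19)*B(-11) = ((-3 - 19)/(-8 + 12))*(-11) = (-22/4)*(-11) = ((1/4)*(-22))*(-11) = -11/2*(-11) = 121/2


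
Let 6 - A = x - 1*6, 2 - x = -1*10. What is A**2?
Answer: 0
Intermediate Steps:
x = 12 (x = 2 - (-1)*10 = 2 - 1*(-10) = 2 + 10 = 12)
A = 0 (A = 6 - (12 - 1*6) = 6 - (12 - 6) = 6 - 1*6 = 6 - 6 = 0)
A**2 = 0**2 = 0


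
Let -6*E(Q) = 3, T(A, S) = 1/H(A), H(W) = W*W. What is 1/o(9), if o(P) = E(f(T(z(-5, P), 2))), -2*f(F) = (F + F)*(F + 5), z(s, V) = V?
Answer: -2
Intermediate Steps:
H(W) = W²
T(A, S) = A⁻² (T(A, S) = 1/(A²) = A⁻²)
f(F) = -F*(5 + F) (f(F) = -(F + F)*(F + 5)/2 = -2*F*(5 + F)/2 = -F*(5 + F))
E(Q) = -½ (E(Q) = -⅙*3 = -½)
o(P) = -½
1/o(9) = 1/(-½) = -2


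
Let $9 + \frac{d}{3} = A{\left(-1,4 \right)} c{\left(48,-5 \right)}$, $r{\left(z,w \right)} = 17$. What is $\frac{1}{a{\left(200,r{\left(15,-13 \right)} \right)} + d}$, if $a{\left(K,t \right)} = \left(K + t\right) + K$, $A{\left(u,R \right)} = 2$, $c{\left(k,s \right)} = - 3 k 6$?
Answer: $- \frac{1}{4794} \approx -0.00020859$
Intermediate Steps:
$c{\left(k,s \right)} = - 18 k$
$a{\left(K,t \right)} = t + 2 K$
$d = -5211$ ($d = -27 + 3 \cdot 2 \left(\left(-18\right) 48\right) = -27 + 3 \cdot 2 \left(-864\right) = -27 + 3 \left(-1728\right) = -27 - 5184 = -5211$)
$\frac{1}{a{\left(200,r{\left(15,-13 \right)} \right)} + d} = \frac{1}{\left(17 + 2 \cdot 200\right) - 5211} = \frac{1}{\left(17 + 400\right) - 5211} = \frac{1}{417 - 5211} = \frac{1}{-4794} = - \frac{1}{4794}$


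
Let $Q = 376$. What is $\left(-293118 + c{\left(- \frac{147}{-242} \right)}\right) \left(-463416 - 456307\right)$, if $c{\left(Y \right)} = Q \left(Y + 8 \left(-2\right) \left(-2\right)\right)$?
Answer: $\frac{31255654895710}{121} \approx 2.5831 \cdot 10^{11}$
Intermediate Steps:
$c{\left(Y \right)} = 12032 + 376 Y$ ($c{\left(Y \right)} = 376 \left(Y + 8 \left(-2\right) \left(-2\right)\right) = 376 \left(Y - -32\right) = 376 \left(Y + 32\right) = 376 \left(32 + Y\right) = 12032 + 376 Y$)
$\left(-293118 + c{\left(- \frac{147}{-242} \right)}\right) \left(-463416 - 456307\right) = \left(-293118 + \left(12032 + 376 \left(- \frac{147}{-242}\right)\right)\right) \left(-463416 - 456307\right) = \left(-293118 + \left(12032 + 376 \left(\left(-147\right) \left(- \frac{1}{242}\right)\right)\right)\right) \left(-919723\right) = \left(-293118 + \left(12032 + 376 \cdot \frac{147}{242}\right)\right) \left(-919723\right) = \left(-293118 + \left(12032 + \frac{27636}{121}\right)\right) \left(-919723\right) = \left(-293118 + \frac{1483508}{121}\right) \left(-919723\right) = \left(- \frac{33983770}{121}\right) \left(-919723\right) = \frac{31255654895710}{121}$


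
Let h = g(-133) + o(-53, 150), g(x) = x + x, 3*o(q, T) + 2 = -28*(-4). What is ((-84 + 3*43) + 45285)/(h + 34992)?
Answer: 67995/52144 ≈ 1.3040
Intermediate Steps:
o(q, T) = 110/3 (o(q, T) = -⅔ + (-28*(-4))/3 = -⅔ + (⅓)*112 = -⅔ + 112/3 = 110/3)
g(x) = 2*x
h = -688/3 (h = 2*(-133) + 110/3 = -266 + 110/3 = -688/3 ≈ -229.33)
((-84 + 3*43) + 45285)/(h + 34992) = ((-84 + 3*43) + 45285)/(-688/3 + 34992) = ((-84 + 129) + 45285)/(104288/3) = (45 + 45285)*(3/104288) = 45330*(3/104288) = 67995/52144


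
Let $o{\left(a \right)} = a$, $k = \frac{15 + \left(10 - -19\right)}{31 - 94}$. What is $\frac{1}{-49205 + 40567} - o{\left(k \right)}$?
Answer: $\frac{54287}{77742} \approx 0.6983$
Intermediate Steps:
$k = - \frac{44}{63}$ ($k = \frac{15 + \left(10 + 19\right)}{-63} = \left(15 + 29\right) \left(- \frac{1}{63}\right) = 44 \left(- \frac{1}{63}\right) = - \frac{44}{63} \approx -0.69841$)
$\frac{1}{-49205 + 40567} - o{\left(k \right)} = \frac{1}{-49205 + 40567} - - \frac{44}{63} = \frac{1}{-8638} + \frac{44}{63} = - \frac{1}{8638} + \frac{44}{63} = \frac{54287}{77742}$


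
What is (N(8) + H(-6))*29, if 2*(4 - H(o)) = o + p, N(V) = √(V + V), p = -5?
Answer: 783/2 ≈ 391.50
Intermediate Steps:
N(V) = √2*√V (N(V) = √(2*V) = √2*√V)
H(o) = 13/2 - o/2 (H(o) = 4 - (o - 5)/2 = 4 - (-5 + o)/2 = 4 + (5/2 - o/2) = 13/2 - o/2)
(N(8) + H(-6))*29 = (√2*√8 + (13/2 - ½*(-6)))*29 = (√2*(2*√2) + (13/2 + 3))*29 = (4 + 19/2)*29 = (27/2)*29 = 783/2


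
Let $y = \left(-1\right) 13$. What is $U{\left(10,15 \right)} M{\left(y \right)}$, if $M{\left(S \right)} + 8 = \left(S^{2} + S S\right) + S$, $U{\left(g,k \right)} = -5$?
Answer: $-1585$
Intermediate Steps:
$y = -13$
$M{\left(S \right)} = -8 + S + 2 S^{2}$ ($M{\left(S \right)} = -8 + \left(\left(S^{2} + S S\right) + S\right) = -8 + \left(\left(S^{2} + S^{2}\right) + S\right) = -8 + \left(2 S^{2} + S\right) = -8 + \left(S + 2 S^{2}\right) = -8 + S + 2 S^{2}$)
$U{\left(10,15 \right)} M{\left(y \right)} = - 5 \left(-8 - 13 + 2 \left(-13\right)^{2}\right) = - 5 \left(-8 - 13 + 2 \cdot 169\right) = - 5 \left(-8 - 13 + 338\right) = \left(-5\right) 317 = -1585$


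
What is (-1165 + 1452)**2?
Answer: 82369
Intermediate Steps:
(-1165 + 1452)**2 = 287**2 = 82369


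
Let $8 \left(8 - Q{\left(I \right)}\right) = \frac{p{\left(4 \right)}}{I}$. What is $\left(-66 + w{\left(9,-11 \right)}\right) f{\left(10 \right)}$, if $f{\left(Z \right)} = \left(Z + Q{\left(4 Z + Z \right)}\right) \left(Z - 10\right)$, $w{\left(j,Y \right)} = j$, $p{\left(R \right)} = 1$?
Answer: $0$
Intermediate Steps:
$Q{\left(I \right)} = 8 - \frac{1}{8 I}$ ($Q{\left(I \right)} = 8 - \frac{1 \frac{1}{I}}{8} = 8 - \frac{1}{8 I}$)
$f{\left(Z \right)} = \left(-10 + Z\right) \left(8 + Z - \frac{1}{40 Z}\right)$ ($f{\left(Z \right)} = \left(Z + \left(8 - \frac{1}{8 \left(4 Z + Z\right)}\right)\right) \left(Z - 10\right) = \left(Z + \left(8 - \frac{1}{8 \cdot 5 Z}\right)\right) \left(-10 + Z\right) = \left(Z + \left(8 - \frac{\frac{1}{5} \frac{1}{Z}}{8}\right)\right) \left(-10 + Z\right) = \left(Z + \left(8 - \frac{1}{40 Z}\right)\right) \left(-10 + Z\right) = \left(8 + Z - \frac{1}{40 Z}\right) \left(-10 + Z\right) = \left(-10 + Z\right) \left(8 + Z - \frac{1}{40 Z}\right)$)
$\left(-66 + w{\left(9,-11 \right)}\right) f{\left(10 \right)} = \left(-66 + 9\right) \left(- \frac{3201}{40} + 10^{2} - 20 + \frac{1}{4 \cdot 10}\right) = - 57 \left(- \frac{3201}{40} + 100 - 20 + \frac{1}{4} \cdot \frac{1}{10}\right) = - 57 \left(- \frac{3201}{40} + 100 - 20 + \frac{1}{40}\right) = \left(-57\right) 0 = 0$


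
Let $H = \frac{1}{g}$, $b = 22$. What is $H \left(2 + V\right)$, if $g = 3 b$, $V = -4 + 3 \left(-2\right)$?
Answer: $- \frac{4}{33} \approx -0.12121$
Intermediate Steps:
$V = -10$ ($V = -4 - 6 = -10$)
$g = 66$ ($g = 3 \cdot 22 = 66$)
$H = \frac{1}{66} \approx 0.015152$
$H \left(2 + V\right) = \frac{2 - 10}{66} = \frac{1}{66} \left(-8\right) = - \frac{4}{33}$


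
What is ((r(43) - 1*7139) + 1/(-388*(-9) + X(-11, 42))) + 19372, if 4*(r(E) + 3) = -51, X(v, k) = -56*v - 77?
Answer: 196990943/16124 ≈ 12217.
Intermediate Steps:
X(v, k) = -77 - 56*v
r(E) = -63/4 (r(E) = -3 + (1/4)*(-51) = -3 - 51/4 = -63/4)
((r(43) - 1*7139) + 1/(-388*(-9) + X(-11, 42))) + 19372 = ((-63/4 - 1*7139) + 1/(-388*(-9) + (-77 - 56*(-11)))) + 19372 = ((-63/4 - 7139) + 1/(3492 + (-77 + 616))) + 19372 = (-28619/4 + 1/(3492 + 539)) + 19372 = (-28619/4 + 1/4031) + 19372 = -115363185/16124 + 19372 = 196990943/16124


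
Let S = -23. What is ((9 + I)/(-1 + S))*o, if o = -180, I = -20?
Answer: -165/2 ≈ -82.500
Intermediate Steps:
((9 + I)/(-1 + S))*o = ((9 - 20)/(-1 - 23))*(-180) = -11/(-24)*(-180) = -11*(-1/24)*(-180) = (11/24)*(-180) = -165/2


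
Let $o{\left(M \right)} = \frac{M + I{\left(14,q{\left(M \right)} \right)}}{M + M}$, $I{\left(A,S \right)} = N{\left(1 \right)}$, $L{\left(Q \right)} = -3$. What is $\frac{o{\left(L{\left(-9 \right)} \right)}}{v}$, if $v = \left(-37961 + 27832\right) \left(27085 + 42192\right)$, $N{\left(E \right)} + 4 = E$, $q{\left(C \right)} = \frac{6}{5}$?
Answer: $- \frac{1}{701706733} \approx -1.4251 \cdot 10^{-9}$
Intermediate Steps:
$q{\left(C \right)} = \frac{6}{5}$ ($q{\left(C \right)} = 6 \cdot \frac{1}{5} = \frac{6}{5}$)
$N{\left(E \right)} = -4 + E$
$I{\left(A,S \right)} = -3$ ($I{\left(A,S \right)} = -4 + 1 = -3$)
$o{\left(M \right)} = \frac{-3 + M}{2 M}$ ($o{\left(M \right)} = \frac{M - 3}{M + M} = \frac{-3 + M}{2 M}$)
$v = -701706733$ ($v = \left(-10129\right) 69277 = -701706733$)
$\frac{o{\left(L{\left(-9 \right)} \right)}}{v} = \frac{\frac{1}{2} \frac{1}{-3} \left(-3 - 3\right)}{-701706733} = \frac{1}{2} \left(- \frac{1}{3}\right) \left(-6\right) \left(- \frac{1}{701706733}\right) = 1 \left(- \frac{1}{701706733}\right) = - \frac{1}{701706733}$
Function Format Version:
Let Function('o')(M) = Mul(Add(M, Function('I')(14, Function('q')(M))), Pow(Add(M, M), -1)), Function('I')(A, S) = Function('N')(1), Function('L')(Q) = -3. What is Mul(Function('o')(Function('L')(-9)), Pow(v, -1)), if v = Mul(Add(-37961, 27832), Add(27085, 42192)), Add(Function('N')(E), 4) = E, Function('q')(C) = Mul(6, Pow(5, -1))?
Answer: Rational(-1, 701706733) ≈ -1.4251e-9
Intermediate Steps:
Function('q')(C) = Rational(6, 5) (Function('q')(C) = Mul(6, Rational(1, 5)) = Rational(6, 5))
Function('N')(E) = Add(-4, E)
Function('I')(A, S) = -3 (Function('I')(A, S) = Add(-4, 1) = -3)
Function('o')(M) = Mul(Rational(1, 2), Pow(M, -1), Add(-3, M)) (Function('o')(M) = Mul(Add(M, -3), Pow(Add(M, M), -1)) = Mul(Add(-3, M), Pow(Mul(2, M), -1)) = Mul(Add(-3, M), Mul(Rational(1, 2), Pow(M, -1))) = Mul(Rational(1, 2), Pow(M, -1), Add(-3, M)))
v = -701706733 (v = Mul(-10129, 69277) = -701706733)
Mul(Function('o')(Function('L')(-9)), Pow(v, -1)) = Mul(Mul(Rational(1, 2), Pow(-3, -1), Add(-3, -3)), Pow(-701706733, -1)) = Mul(Mul(Rational(1, 2), Rational(-1, 3), -6), Rational(-1, 701706733)) = Mul(1, Rational(-1, 701706733)) = Rational(-1, 701706733)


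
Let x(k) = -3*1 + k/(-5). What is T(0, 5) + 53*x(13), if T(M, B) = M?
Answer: -1484/5 ≈ -296.80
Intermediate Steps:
x(k) = -3 - k/5 (x(k) = -3 + k*(-⅕) = -3 - k/5)
T(0, 5) + 53*x(13) = 0 + 53*(-3 - ⅕*13) = 0 + 53*(-3 - 13/5) = 0 + 53*(-28/5) = 0 - 1484/5 = -1484/5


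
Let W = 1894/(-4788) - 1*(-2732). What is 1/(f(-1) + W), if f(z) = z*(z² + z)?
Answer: 2394/6539461 ≈ 0.00036609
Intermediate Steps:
f(z) = z*(z + z²)
W = 6539461/2394 (W = 1894*(-1/4788) + 2732 = -947/2394 + 2732 = 6539461/2394 ≈ 2731.6)
1/(f(-1) + W) = 1/((-1)²*(1 - 1) + 6539461/2394) = 1/(1*0 + 6539461/2394) = 1/(0 + 6539461/2394) = 1/(6539461/2394) = 2394/6539461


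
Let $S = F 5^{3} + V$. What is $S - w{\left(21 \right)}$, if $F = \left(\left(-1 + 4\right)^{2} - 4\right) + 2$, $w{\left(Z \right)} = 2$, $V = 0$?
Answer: $873$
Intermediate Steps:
$F = 7$ ($F = \left(3^{2} - 4\right) + 2 = \left(9 - 4\right) + 2 = 5 + 2 = 7$)
$S = 875$ ($S = 7 \cdot 5^{3} + 0 = 7 \cdot 125 + 0 = 875 + 0 = 875$)
$S - w{\left(21 \right)} = 875 - 2 = 873$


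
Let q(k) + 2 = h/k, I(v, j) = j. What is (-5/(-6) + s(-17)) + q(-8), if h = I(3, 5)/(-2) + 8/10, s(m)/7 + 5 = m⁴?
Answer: 140306651/240 ≈ 5.8461e+5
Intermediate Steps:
s(m) = -35 + 7*m⁴
h = -17/10 (h = 5/(-2) + 8/10 = 5*(-½) + 8*(⅒) = -5/2 + ⅘ = -17/10 ≈ -1.7000)
q(k) = -2 - 17/(10*k)
(-5/(-6) + s(-17)) + q(-8) = (-5/(-6) + (-35 + 7*(-17)⁴)) + (-2 - 17/10/(-8)) = (-5*(-⅙) + (-35 + 7*83521)) + (-2 - 17/10*(-⅛)) = (⅚ + (-35 + 584647)) + (-2 + 17/80) = (⅚ + 584612) - 143/80 = 3507677/6 - 143/80 = 140306651/240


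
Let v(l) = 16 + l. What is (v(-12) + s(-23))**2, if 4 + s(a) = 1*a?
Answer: 529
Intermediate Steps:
s(a) = -4 + a (s(a) = -4 + 1*a = -4 + a)
(v(-12) + s(-23))**2 = ((16 - 12) + (-4 - 23))**2 = (4 - 27)**2 = (-23)**2 = 529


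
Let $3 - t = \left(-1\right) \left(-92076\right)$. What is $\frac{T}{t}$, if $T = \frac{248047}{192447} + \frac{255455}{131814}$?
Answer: $- \frac{9095290627}{259515002353626} \approx -3.5047 \cdot 10^{-5}$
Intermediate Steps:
$T = \frac{9095290627}{2818578762}$ ($T = 248047 \cdot \frac{1}{192447} + 255455 \cdot \frac{1}{131814} = \frac{248047}{192447} + \frac{255455}{131814} = \frac{9095290627}{2818578762} \approx 3.2269$)
$t = -92073$ ($t = 3 - \left(-1\right) \left(-92076\right) = 3 - 92076 = -92073$)
$\frac{T}{t} = \frac{9095290627}{2818578762 \left(-92073\right)} = \frac{9095290627}{2818578762} \left(- \frac{1}{92073}\right) = - \frac{9095290627}{259515002353626}$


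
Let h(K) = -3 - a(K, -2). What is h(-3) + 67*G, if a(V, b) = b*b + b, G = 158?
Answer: 10581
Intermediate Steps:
a(V, b) = b + b**2 (a(V, b) = b**2 + b = b + b**2)
h(K) = -5 (h(K) = -3 - (-2)*(1 - 2) = -3 - (-2)*(-1) = -3 - 1*2 = -3 - 2 = -5)
h(-3) + 67*G = -5 + 67*158 = -5 + 10586 = 10581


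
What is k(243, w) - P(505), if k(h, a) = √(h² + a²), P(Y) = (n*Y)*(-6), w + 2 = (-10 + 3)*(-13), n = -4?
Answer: -12120 + √66970 ≈ -11861.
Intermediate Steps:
w = 89 (w = -2 + (-10 + 3)*(-13) = -2 - 7*(-13) = -2 + 91 = 89)
P(Y) = 24*Y (P(Y) = -4*Y*(-6) = 24*Y)
k(h, a) = √(a² + h²)
k(243, w) - P(505) = √(89² + 243²) - 24*505 = √(7921 + 59049) - 1*12120 = √66970 - 12120 = -12120 + √66970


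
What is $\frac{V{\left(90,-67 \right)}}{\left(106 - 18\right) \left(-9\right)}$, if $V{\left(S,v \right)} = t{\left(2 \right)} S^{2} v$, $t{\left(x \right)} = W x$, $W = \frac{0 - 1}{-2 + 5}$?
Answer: $- \frac{5025}{11} \approx -456.82$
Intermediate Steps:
$W = - \frac{1}{3} \approx -0.33333$
$t{\left(x \right)} = - \frac{x}{3}$
$V{\left(S,v \right)} = - \frac{2 v S^{2}}{3}$ ($V{\left(S,v \right)} = \left(- \frac{1}{3}\right) 2 S^{2} v = - \frac{2 v S^{2}}{3}$)
$\frac{V{\left(90,-67 \right)}}{\left(106 - 18\right) \left(-9\right)} = \frac{\left(- \frac{2}{3}\right) \left(-67\right) 90^{2}}{\left(106 - 18\right) \left(-9\right)} = \frac{\left(- \frac{2}{3}\right) \left(-67\right) 8100}{88 \left(-9\right)} = \frac{361800}{-792} = 361800 \left(- \frac{1}{792}\right) = - \frac{5025}{11}$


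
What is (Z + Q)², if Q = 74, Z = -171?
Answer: 9409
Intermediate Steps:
(Z + Q)² = (-171 + 74)² = (-97)² = 9409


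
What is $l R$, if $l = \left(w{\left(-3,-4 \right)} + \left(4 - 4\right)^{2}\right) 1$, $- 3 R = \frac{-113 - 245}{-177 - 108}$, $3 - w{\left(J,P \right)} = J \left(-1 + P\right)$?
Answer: $\frac{1432}{285} \approx 5.0246$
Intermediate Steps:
$w{\left(J,P \right)} = 3 - J \left(-1 + P\right)$
$R = - \frac{358}{855}$ ($R = - \frac{\left(-113 - 245\right) \frac{1}{-177 - 108}}{3} = - \frac{\left(-358\right) \frac{1}{-285}}{3} = - \frac{\left(-358\right) \left(- \frac{1}{285}\right)}{3} = \left(- \frac{1}{3}\right) \frac{358}{285} = - \frac{358}{855} \approx -0.41871$)
$l = -12$ ($l = \left(\left(3 - 3 - \left(-3\right) \left(-4\right)\right) + \left(4 - 4\right)^{2}\right) 1 = \left(\left(3 - 3 - 12\right) + 0^{2}\right) 1 = \left(-12 + 0\right) 1 = \left(-12\right) 1 = -12$)
$l R = \left(-12\right) \left(- \frac{358}{855}\right) = \frac{1432}{285}$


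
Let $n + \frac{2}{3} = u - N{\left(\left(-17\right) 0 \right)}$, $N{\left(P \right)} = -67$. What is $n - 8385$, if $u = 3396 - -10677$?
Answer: $\frac{17263}{3} \approx 5754.3$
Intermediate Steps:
$u = 14073$ ($u = 3396 + 10677 = 14073$)
$n = \frac{42418}{3}$ ($n = - \frac{2}{3} + \left(14073 - -67\right) = - \frac{2}{3} + \left(14073 + 67\right) = - \frac{2}{3} + 14140 = \frac{42418}{3} \approx 14139.0$)
$n - 8385 = \frac{42418}{3} - 8385 = \frac{17263}{3}$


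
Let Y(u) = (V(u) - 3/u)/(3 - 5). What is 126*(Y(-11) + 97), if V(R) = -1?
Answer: 134946/11 ≈ 12268.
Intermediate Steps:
Y(u) = 1/2 + 3/(2*u) (Y(u) = (-1 - 3/u)/(3 - 5) = (-1 - 3/u)/(-2) = (-1 - 3/u)*(-1/2) = 1/2 + 3/(2*u))
126*(Y(-11) + 97) = 126*((1/2)*(3 - 11)/(-11) + 97) = 126*((1/2)*(-1/11)*(-8) + 97) = 126*(4/11 + 97) = 126*(1071/11) = 134946/11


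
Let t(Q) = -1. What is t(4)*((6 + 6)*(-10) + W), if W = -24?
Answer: 144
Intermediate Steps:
t(4)*((6 + 6)*(-10) + W) = -((6 + 6)*(-10) - 24) = -(12*(-10) - 24) = -(-120 - 24) = -1*(-144) = 144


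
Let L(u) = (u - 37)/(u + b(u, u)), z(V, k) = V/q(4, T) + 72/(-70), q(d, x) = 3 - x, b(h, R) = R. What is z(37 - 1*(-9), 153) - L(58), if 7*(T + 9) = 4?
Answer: 22861/8120 ≈ 2.8154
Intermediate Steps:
T = -59/7 (T = -9 + (⅐)*4 = -9 + 4/7 = -59/7 ≈ -8.4286)
z(V, k) = -36/35 + 7*V/80 (z(V, k) = V/(3 - 1*(-59/7)) + 72/(-70) = V/(3 + 59/7) + 72*(-1/70) = V/(80/7) - 36/35 = V*(7/80) - 36/35 = 7*V/80 - 36/35 = -36/35 + 7*V/80)
L(u) = (-37 + u)/(2*u) (L(u) = (u - 37)/(u + u) = (-37 + u)/((2*u)) = (-37 + u)*(1/(2*u)) = (-37 + u)/(2*u))
z(37 - 1*(-9), 153) - L(58) = (-36/35 + 7*(37 - 1*(-9))/80) - (-37 + 58)/(2*58) = (-36/35 + 7*(37 + 9)/80) - 21/(2*58) = (-36/35 + (7/80)*46) - 1*21/116 = (-36/35 + 161/40) - 21/116 = 839/280 - 21/116 = 22861/8120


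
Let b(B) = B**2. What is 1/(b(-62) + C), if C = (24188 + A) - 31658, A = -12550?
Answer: -1/16176 ≈ -6.1820e-5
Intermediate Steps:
C = -20020 (C = (24188 - 12550) - 31658 = 11638 - 31658 = -20020)
1/(b(-62) + C) = 1/((-62)**2 - 20020) = 1/(3844 - 20020) = 1/(-16176) = -1/16176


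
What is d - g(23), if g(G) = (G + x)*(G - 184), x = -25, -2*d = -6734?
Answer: 3045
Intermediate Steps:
d = 3367 (d = -½*(-6734) = 3367)
g(G) = (-184 + G)*(-25 + G) (g(G) = (G - 25)*(G - 184) = (-25 + G)*(-184 + G) = (-184 + G)*(-25 + G))
d - g(23) = 3367 - (4600 + 23² - 209*23) = 3367 - (4600 + 529 - 4807) = 3367 - 1*322 = 3367 - 322 = 3045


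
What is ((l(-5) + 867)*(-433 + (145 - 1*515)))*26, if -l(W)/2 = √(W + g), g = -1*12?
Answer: -18101226 + 41756*I*√17 ≈ -1.8101e+7 + 1.7216e+5*I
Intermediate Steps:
g = -12
l(W) = -2*√(-12 + W) (l(W) = -2*√(W - 12) = -2*√(-12 + W))
((l(-5) + 867)*(-433 + (145 - 1*515)))*26 = ((-2*√(-12 - 5) + 867)*(-433 + (145 - 1*515)))*26 = ((-2*I*√17 + 867)*(-433 + (145 - 515)))*26 = ((-2*I*√17 + 867)*(-433 - 370))*26 = ((-2*I*√17 + 867)*(-803))*26 = ((867 - 2*I*√17)*(-803))*26 = (-696201 + 1606*I*√17)*26 = -18101226 + 41756*I*√17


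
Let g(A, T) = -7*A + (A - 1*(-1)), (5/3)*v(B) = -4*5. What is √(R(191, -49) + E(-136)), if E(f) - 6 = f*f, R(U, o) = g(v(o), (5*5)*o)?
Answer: 5*√743 ≈ 136.29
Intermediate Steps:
v(B) = -12 (v(B) = 3*(-4*5)/5 = (⅗)*(-20) = -12)
g(A, T) = 1 - 6*A (g(A, T) = -7*A + (A + 1) = -7*A + (1 + A) = 1 - 6*A)
R(U, o) = 73 (R(U, o) = 1 - 6*(-12) = 1 + 72 = 73)
E(f) = 6 + f² (E(f) = 6 + f*f = 6 + f²)
√(R(191, -49) + E(-136)) = √(73 + (6 + (-136)²)) = √(73 + (6 + 18496)) = √(73 + 18502) = √18575 = 5*√743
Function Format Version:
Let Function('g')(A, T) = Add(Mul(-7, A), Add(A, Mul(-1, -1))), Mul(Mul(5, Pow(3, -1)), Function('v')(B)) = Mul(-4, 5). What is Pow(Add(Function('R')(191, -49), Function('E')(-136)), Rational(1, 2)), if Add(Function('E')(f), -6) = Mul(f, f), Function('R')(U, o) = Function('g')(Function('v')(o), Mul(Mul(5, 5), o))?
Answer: Mul(5, Pow(743, Rational(1, 2))) ≈ 136.29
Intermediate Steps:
Function('v')(B) = -12 (Function('v')(B) = Mul(Rational(3, 5), Mul(-4, 5)) = Mul(Rational(3, 5), -20) = -12)
Function('g')(A, T) = Add(1, Mul(-6, A)) (Function('g')(A, T) = Add(Mul(-7, A), Add(A, 1)) = Add(Mul(-7, A), Add(1, A)) = Add(1, Mul(-6, A)))
Function('R')(U, o) = 73 (Function('R')(U, o) = Add(1, Mul(-6, -12)) = Add(1, 72) = 73)
Function('E')(f) = Add(6, Pow(f, 2)) (Function('E')(f) = Add(6, Mul(f, f)) = Add(6, Pow(f, 2)))
Pow(Add(Function('R')(191, -49), Function('E')(-136)), Rational(1, 2)) = Pow(Add(73, Add(6, Pow(-136, 2))), Rational(1, 2)) = Pow(Add(73, Add(6, 18496)), Rational(1, 2)) = Pow(Add(73, 18502), Rational(1, 2)) = Pow(18575, Rational(1, 2)) = Mul(5, Pow(743, Rational(1, 2)))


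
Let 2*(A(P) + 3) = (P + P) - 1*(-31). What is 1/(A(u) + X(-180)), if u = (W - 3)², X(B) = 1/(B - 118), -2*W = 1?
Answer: 596/14749 ≈ 0.040410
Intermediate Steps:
W = -½ (W = -½*1 = -½ ≈ -0.50000)
X(B) = 1/(-118 + B)
u = 49/4 (u = (-½ - 3)² = (-7/2)² = 49/4 ≈ 12.250)
A(P) = 25/2 + P (A(P) = -3 + ((P + P) - 1*(-31))/2 = -3 + (2*P + 31)/2 = -3 + (31 + 2*P)/2 = -3 + (31/2 + P) = 25/2 + P)
1/(A(u) + X(-180)) = 1/((25/2 + 49/4) + 1/(-118 - 180)) = 1/(99/4 + 1/(-298)) = 1/(99/4 - 1/298) = 1/(14749/596) = 596/14749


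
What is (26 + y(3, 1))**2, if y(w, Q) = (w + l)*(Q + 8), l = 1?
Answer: 3844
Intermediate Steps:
y(w, Q) = (1 + w)*(8 + Q) (y(w, Q) = (w + 1)*(Q + 8) = (1 + w)*(8 + Q))
(26 + y(3, 1))**2 = (26 + (8 + 1 + 8*3 + 1*3))**2 = (26 + (8 + 1 + 24 + 3))**2 = (26 + 36)**2 = 62**2 = 3844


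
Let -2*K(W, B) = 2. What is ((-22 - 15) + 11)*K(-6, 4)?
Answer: 26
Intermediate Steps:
K(W, B) = -1 (K(W, B) = -½*2 = -1)
((-22 - 15) + 11)*K(-6, 4) = ((-22 - 15) + 11)*(-1) = (-37 + 11)*(-1) = -26*(-1) = 26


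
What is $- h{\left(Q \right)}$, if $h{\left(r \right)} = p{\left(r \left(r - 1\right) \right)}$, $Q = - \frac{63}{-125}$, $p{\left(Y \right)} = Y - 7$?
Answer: $\frac{113281}{15625} \approx 7.25$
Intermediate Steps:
$p{\left(Y \right)} = -7 + Y$ ($p{\left(Y \right)} = Y - 7 = -7 + Y$)
$Q = \frac{63}{125}$ ($Q = \left(-63\right) \left(- \frac{1}{125}\right) = \frac{63}{125} \approx 0.504$)
$h{\left(r \right)} = -7 + r \left(-1 + r\right)$ ($h{\left(r \right)} = -7 + r \left(r - 1\right) = -7 + r \left(-1 + r\right)$)
$- h{\left(Q \right)} = - (-7 + \frac{63 \left(-1 + \frac{63}{125}\right)}{125}) = - (-7 + \frac{63}{125} \left(- \frac{62}{125}\right)) = - (-7 - \frac{3906}{15625}) = \left(-1\right) \left(- \frac{113281}{15625}\right) = \frac{113281}{15625}$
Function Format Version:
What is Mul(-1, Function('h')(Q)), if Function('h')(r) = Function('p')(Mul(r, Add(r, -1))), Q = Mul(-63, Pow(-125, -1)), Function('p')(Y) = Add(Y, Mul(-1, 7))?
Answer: Rational(113281, 15625) ≈ 7.2500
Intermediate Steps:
Function('p')(Y) = Add(-7, Y) (Function('p')(Y) = Add(Y, -7) = Add(-7, Y))
Q = Rational(63, 125) (Q = Mul(-63, Rational(-1, 125)) = Rational(63, 125) ≈ 0.50400)
Function('h')(r) = Add(-7, Mul(r, Add(-1, r))) (Function('h')(r) = Add(-7, Mul(r, Add(r, -1))) = Add(-7, Mul(r, Add(-1, r))))
Mul(-1, Function('h')(Q)) = Mul(-1, Add(-7, Mul(Rational(63, 125), Add(-1, Rational(63, 125))))) = Mul(-1, Add(-7, Mul(Rational(63, 125), Rational(-62, 125)))) = Mul(-1, Add(-7, Rational(-3906, 15625))) = Mul(-1, Rational(-113281, 15625)) = Rational(113281, 15625)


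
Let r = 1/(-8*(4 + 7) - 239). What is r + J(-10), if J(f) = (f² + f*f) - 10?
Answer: 62129/327 ≈ 190.00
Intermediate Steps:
J(f) = -10 + 2*f² (J(f) = (f² + f²) - 10 = 2*f² - 10 = -10 + 2*f²)
r = -1/327 (r = 1/(-8*11 - 239) = 1/(-88 - 239) = 1/(-327) = -1/327 ≈ -0.0030581)
r + J(-10) = -1/327 + (-10 + 2*(-10)²) = -1/327 + (-10 + 2*100) = -1/327 + (-10 + 200) = -1/327 + 190 = 62129/327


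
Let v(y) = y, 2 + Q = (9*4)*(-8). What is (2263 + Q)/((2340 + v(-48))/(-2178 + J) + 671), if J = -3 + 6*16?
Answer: 1371235/465581 ≈ 2.9452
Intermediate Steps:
J = 93 (J = -3 + 96 = 93)
Q = -290 (Q = -2 + (9*4)*(-8) = -2 + 36*(-8) = -2 - 288 = -290)
(2263 + Q)/((2340 + v(-48))/(-2178 + J) + 671) = (2263 - 290)/((2340 - 48)/(-2178 + 93) + 671) = 1973/(2292/(-2085) + 671) = 1973/(2292*(-1/2085) + 671) = 1973/(-764/695 + 671) = 1973/(465581/695) = 1973*(695/465581) = 1371235/465581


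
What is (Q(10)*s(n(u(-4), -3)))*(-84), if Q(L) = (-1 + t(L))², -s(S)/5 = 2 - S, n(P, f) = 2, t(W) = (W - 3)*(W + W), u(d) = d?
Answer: 0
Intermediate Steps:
t(W) = 2*W*(-3 + W) (t(W) = (-3 + W)*(2*W) = 2*W*(-3 + W))
s(S) = -10 + 5*S (s(S) = -5*(2 - S) = -10 + 5*S)
Q(L) = (-1 + 2*L*(-3 + L))²
(Q(10)*s(n(u(-4), -3)))*(-84) = ((-1 + 2*10*(-3 + 10))²*(-10 + 5*2))*(-84) = ((-1 + 2*10*7)²*(-10 + 10))*(-84) = ((-1 + 140)²*0)*(-84) = (139²*0)*(-84) = (19321*0)*(-84) = 0*(-84) = 0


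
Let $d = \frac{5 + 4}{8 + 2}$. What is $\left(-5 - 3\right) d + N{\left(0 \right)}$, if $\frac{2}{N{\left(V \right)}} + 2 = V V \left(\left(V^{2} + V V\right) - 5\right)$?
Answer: $- \frac{41}{5} \approx -8.2$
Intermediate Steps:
$d = \frac{9}{10} \approx 0.9$
$N{\left(V \right)} = \frac{2}{-2 + V^{2} \left(-5 + 2 V^{2}\right)}$ ($N{\left(V \right)} = \frac{2}{-2 + V V \left(\left(V^{2} + V V\right) - 5\right)} = \frac{2}{-2 + V^{2} \left(\left(V^{2} + V^{2}\right) - 5\right)} = \frac{2}{-2 + V^{2} \left(2 V^{2} - 5\right)} = \frac{2}{-2 + V^{2} \left(-5 + 2 V^{2}\right)}$)
$\left(-5 - 3\right) d + N{\left(0 \right)} = \left(-5 - 3\right) \frac{9}{10} + \frac{2}{-2 - 5 \cdot 0^{2} + 2 \cdot 0^{4}} = \left(-5 - 3\right) \frac{9}{10} + \frac{2}{-2 - 0 + 2 \cdot 0} = \left(-8\right) \frac{9}{10} + \frac{2}{-2 + 0 + 0} = - \frac{36}{5} + \frac{2}{-2} = - \frac{36}{5} + 2 \left(- \frac{1}{2}\right) = - \frac{36}{5} - 1 = - \frac{41}{5}$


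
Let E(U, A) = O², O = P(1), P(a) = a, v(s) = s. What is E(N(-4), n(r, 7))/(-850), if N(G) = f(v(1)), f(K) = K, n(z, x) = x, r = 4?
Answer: -1/850 ≈ -0.0011765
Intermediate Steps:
O = 1
N(G) = 1
E(U, A) = 1 (E(U, A) = 1² = 1)
E(N(-4), n(r, 7))/(-850) = 1/(-850) = 1*(-1/850) = -1/850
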